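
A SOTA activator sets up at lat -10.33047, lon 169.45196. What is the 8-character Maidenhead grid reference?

RH49rq40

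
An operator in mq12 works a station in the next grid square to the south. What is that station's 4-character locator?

MQ11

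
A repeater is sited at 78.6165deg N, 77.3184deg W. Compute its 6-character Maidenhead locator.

Shift to the Maidenhead origin (180°W, 90°S): lon 102.6816, lat 168.6165.
Field: 102.6816/20 → 5 → F, 168.6165/10 → 16 → Q; chars FQ.
Square: 2.6816/2 → 1, 8.6165/1 → 8; chars 18.
Subsquare: 0.6816/0.0833333 → 8 → i, 0.6165/0.0416667 → 14 → o; chars io.

FQ18io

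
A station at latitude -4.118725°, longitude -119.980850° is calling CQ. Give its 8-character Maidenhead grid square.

DI05av21

Add 180° to longitude and 90° to latitude: 60.01915, 85.88128.
Field: 60.01915/20 → 3 → D, 85.88128/10 → 8 → I; chars DI.
Square: 0.01915/2 → 0, 5.88128/1 → 5; chars 05.
Subsquare: 0.01915/0.0833333 → 0 → a, 0.88128/0.0416667 → 21 → v; chars av.
Extended square: 0.01915/0.00833333 → 2, 0.00628/0.00416667 → 1; chars 21.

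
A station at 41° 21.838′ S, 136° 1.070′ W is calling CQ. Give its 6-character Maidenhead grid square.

CE18xp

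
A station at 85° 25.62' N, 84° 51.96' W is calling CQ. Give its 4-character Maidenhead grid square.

ER75

Shift to the Maidenhead origin (180°W, 90°S): lon 95.13, lat 175.43.
Field: lon ⌊95.13/20⌋ = 4 → E; lat ⌊175.43/10⌋ = 17 → R.
Square: lon ⌊15.13/2⌋ = 7; lat ⌊5.43/1⌋ = 5.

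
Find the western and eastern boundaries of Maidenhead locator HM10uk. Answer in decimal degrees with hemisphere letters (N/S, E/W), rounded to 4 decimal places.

36.3333° W, 36.2500° W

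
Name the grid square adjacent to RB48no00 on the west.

Longitude extended square 0; −1 → -1, wraps to 9, carry into subsquare.
Longitude subsquare n = 13; −1 → 12 = m.
The latitude characters are unchanged.

RB48mo90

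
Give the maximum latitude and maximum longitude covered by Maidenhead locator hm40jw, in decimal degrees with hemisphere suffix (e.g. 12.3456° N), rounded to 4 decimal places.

Field H=7, M=12: +7·20° lon, +12·10° lat → SW at lon -40°, lat 30°.
Square 4, 0: +4·2° lon, +0·1° lat → SW at lon -32°, lat 30°.
Subsquare j=9, w=22: +9·0.0833333° lon, +22·0.0416667° lat → SW at lon -31.25°, lat 30.9167°.
Cell spans 0.0833333° lon × 0.0416667° lat. NE corner is SW corner plus one full cell.
latitude 30.9583° N, longitude 31.1667° W.

30.9583° N, 31.1667° W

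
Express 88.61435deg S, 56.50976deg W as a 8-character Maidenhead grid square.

GA11rj82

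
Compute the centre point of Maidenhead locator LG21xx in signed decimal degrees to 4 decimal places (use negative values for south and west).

Field L=11, G=6: +11·20° lon, +6·10° lat → SW at lon 40°, lat -30°.
Square 2, 1: +2·2° lon, +1·1° lat → SW at lon 44°, lat -29°.
Subsquare x=23, x=23: +23·0.0833333° lon, +23·0.0416667° lat → SW at lon 45.9167°, lat -28.0417°.
Cell spans 0.0833333° lon × 0.0416667° lat. Centre is SW corner plus half of each.
latitude -28.0208, longitude 45.9583.

-28.0208, 45.9583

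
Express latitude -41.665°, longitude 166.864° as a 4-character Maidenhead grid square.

Add 180° to longitude and 90° to latitude: 346.86, 48.34.
Field: 346.86/20 → 17 → R, 48.34/10 → 4 → E; chars RE.
Square: 6.86/2 → 3, 8.34/1 → 8; chars 38.

RE38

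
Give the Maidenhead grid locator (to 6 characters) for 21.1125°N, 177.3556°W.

Add 180° to longitude and 90° to latitude: 2.6444, 111.1125.
Field: 2.6444/20 → 0 → A, 111.1125/10 → 11 → L; chars AL.
Square: 2.6444/2 → 1, 1.1125/1 → 1; chars 11.
Subsquare: 0.6444/0.0833333 → 7 → h, 0.1125/0.0416667 → 2 → c; chars hc.

AL11hc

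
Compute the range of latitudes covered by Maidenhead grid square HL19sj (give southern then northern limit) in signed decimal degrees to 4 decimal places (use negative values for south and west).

29.3750, 29.4167

Field H=7, L=11: +7·20° lon, +11·10° lat → SW at lon -40°, lat 20°.
Square 1, 9: +1·2° lon, +9·1° lat → SW at lon -38°, lat 29°.
Subsquare s=18, j=9: +18·0.0833333° lon, +9·0.0416667° lat → SW at lon -36.5°, lat 29.375°.
Cell spans 0.0833333° lon × 0.0416667° lat.
south 29.3750, north 29.4167.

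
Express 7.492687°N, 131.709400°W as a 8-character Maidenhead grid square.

CJ47dl48

Add 180° to longitude and 90° to latitude: 48.29060, 97.49269.
Field (20°×10°, letters A–R): 48.29060/20 → 2 → C, 97.49269/10 → 9 → J; chars CJ.
Square (2°×1°, digits 0–9): 8.29060/2 → 4, 7.49269/1 → 7; chars 47.
Subsquare (5′×2.5′, letters a–x): 0.29060/0.0833333 → 3 → d, 0.49269/0.0416667 → 11 → l; chars dl.
Extended square (30″×15″, digits 0–9): 0.04060/0.00833333 → 4, 0.03435/0.00416667 → 8; chars 48.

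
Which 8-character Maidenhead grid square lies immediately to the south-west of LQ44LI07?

Longitude extended square 0; −1 → -1, wraps to 9, carry into subsquare.
Longitude subsquare l = 11; −1 → 10 = k.
Latitude extended square 7; −1 → 6.

LQ44ki96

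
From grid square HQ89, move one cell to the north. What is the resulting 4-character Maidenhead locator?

HR80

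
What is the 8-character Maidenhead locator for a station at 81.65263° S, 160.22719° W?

Add 180° to longitude and 90° to latitude: 19.77281, 8.34737.
Field: lon ⌊19.77281/20⌋ = 0 → A; lat ⌊8.34737/10⌋ = 0 → A.
Square: lon ⌊19.77281/2⌋ = 9; lat ⌊8.34737/1⌋ = 8.
Subsquare: lon ⌊1.77281/0.0833333⌋ = 21 → v; lat ⌊0.34737/0.0416667⌋ = 8 → i.
Extended square: lon ⌊0.02281/0.00833333⌋ = 2; lat ⌊0.01404/0.00416667⌋ = 3.

AA98vi23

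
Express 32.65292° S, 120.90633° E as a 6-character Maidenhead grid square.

Shift to the Maidenhead origin (180°W, 90°S): lon 300.9063, lat 57.3471.
Field (20°×10°, letters A–R): lon ⌊300.9063/20⌋ = 15 → P; lat ⌊57.3471/10⌋ = 5 → F.
Square (2°×1°, digits 0–9): lon ⌊0.9063/2⌋ = 0; lat ⌊7.3471/1⌋ = 7.
Subsquare (5′×2.5′, letters a–x): lon ⌊0.9063/0.0833333⌋ = 10 → k; lat ⌊0.3471/0.0416667⌋ = 8 → i.

PF07ki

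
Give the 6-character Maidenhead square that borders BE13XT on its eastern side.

Longitude subsquare x = 23; +1 → 24, wraps to 0 = a, carry into square.
Longitude square 1; +1 → 2.
The latitude characters are unchanged.

BE23at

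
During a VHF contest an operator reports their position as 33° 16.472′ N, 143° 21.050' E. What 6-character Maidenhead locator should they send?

Shift to the Maidenhead origin (180°W, 90°S): lon 323.3508, lat 123.2745.
Field: 323.3508/20 → 16 → Q, 123.2745/10 → 12 → M; chars QM.
Square: 3.3508/2 → 1, 3.2745/1 → 3; chars 13.
Subsquare: 1.3508/0.0833333 → 16 → q, 0.2745/0.0416667 → 6 → g; chars qg.

QM13qg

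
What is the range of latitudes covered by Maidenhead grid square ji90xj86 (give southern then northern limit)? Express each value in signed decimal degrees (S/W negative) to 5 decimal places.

-9.60000, -9.59583

Field J=9, I=8: +9·20° lon, +8·10° lat → SW at lon 0°, lat -10°.
Square 9, 0: +9·2° lon, +0·1° lat → SW at lon 18°, lat -10°.
Subsquare x=23, j=9: +23·0.0833333° lon, +9·0.0416667° lat → SW at lon 19.9167°, lat -9.625°.
Extended square 8, 6: +8·0.00833333° lon, +6·0.00416667° lat → SW at lon 19.9833°, lat -9.6°.
Cell spans 0.00833333° lon × 0.00416667° lat.
south -9.60000, north -9.59583.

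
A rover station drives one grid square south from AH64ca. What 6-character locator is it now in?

Latitude subsquare a = 0; −1 → -1, wraps to 23 = x, carry into square.
Latitude square 4; −1 → 3.
The longitude characters are unchanged.

AH63cx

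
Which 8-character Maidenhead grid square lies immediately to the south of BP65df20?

BP65de29

Latitude extended square 0; −1 → -1, wraps to 9, carry into subsquare.
Latitude subsquare f = 5; −1 → 4 = e.
The longitude characters are unchanged.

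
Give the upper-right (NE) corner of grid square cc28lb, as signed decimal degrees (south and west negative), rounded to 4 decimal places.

-61.9167, -135.0000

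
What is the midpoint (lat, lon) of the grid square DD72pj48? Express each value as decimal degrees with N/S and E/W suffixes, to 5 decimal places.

57.58958° S, 104.71250° W

Field D=3, D=3: +3·20° lon, +3·10° lat → SW at lon -120°, lat -60°.
Square 7, 2: +7·2° lon, +2·1° lat → SW at lon -106°, lat -58°.
Subsquare p=15, j=9: +15·0.0833333° lon, +9·0.0416667° lat → SW at lon -104.75°, lat -57.625°.
Extended square 4, 8: +4·0.00833333° lon, +8·0.00416667° lat → SW at lon -104.717°, lat -57.5917°.
Cell spans 0.00833333° lon × 0.00416667° lat. Centre is SW corner plus half of each.
latitude 57.58958° S, longitude 104.71250° W.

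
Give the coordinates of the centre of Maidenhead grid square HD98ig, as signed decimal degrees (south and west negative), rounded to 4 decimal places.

-51.7292, -21.2917

Field H=7, D=3: +7·20° lon, +3·10° lat → SW at lon -40°, lat -60°.
Square 9, 8: +9·2° lon, +8·1° lat → SW at lon -22°, lat -52°.
Subsquare i=8, g=6: +8·0.0833333° lon, +6·0.0416667° lat → SW at lon -21.3333°, lat -51.75°.
Cell spans 0.0833333° lon × 0.0416667° lat. Centre is SW corner plus half of each.
latitude -51.7292, longitude -21.2917.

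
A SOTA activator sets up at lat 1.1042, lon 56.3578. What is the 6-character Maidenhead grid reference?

LJ81ec

Add 180° to longitude and 90° to latitude: 236.3578, 91.1042.
Field: lon ⌊236.3578/20⌋ = 11 → L; lat ⌊91.1042/10⌋ = 9 → J.
Square: lon ⌊16.3578/2⌋ = 8; lat ⌊1.1042/1⌋ = 1.
Subsquare: lon ⌊0.3578/0.0833333⌋ = 4 → e; lat ⌊0.1042/0.0416667⌋ = 2 → c.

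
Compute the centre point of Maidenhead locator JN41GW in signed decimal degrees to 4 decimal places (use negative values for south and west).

41.9375, 8.5417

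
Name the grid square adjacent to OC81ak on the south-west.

OC71xj

Longitude subsquare a = 0; −1 → -1, wraps to 23 = x, carry into square.
Longitude square 8; −1 → 7.
Latitude subsquare k = 10; −1 → 9 = j.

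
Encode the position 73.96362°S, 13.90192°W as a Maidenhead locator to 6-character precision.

IB36ba

Shift to the Maidenhead origin (180°W, 90°S): lon 166.0981, lat 16.0364.
Field: lon ⌊166.0981/20⌋ = 8 → I; lat ⌊16.0364/10⌋ = 1 → B.
Square: lon ⌊6.0981/2⌋ = 3; lat ⌊6.0364/1⌋ = 6.
Subsquare: lon ⌊0.0981/0.0833333⌋ = 1 → b; lat ⌊0.0364/0.0416667⌋ = 0 → a.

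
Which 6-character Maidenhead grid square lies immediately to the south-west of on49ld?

ON49kc

Longitude subsquare l = 11; −1 → 10 = k.
Latitude subsquare d = 3; −1 → 2 = c.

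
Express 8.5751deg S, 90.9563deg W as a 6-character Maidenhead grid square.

Shift to the Maidenhead origin (180°W, 90°S): lon 89.0437, lat 81.4249.
Field: 89.0437/20 → 4 → E, 81.4249/10 → 8 → I; chars EI.
Square: 9.0437/2 → 4, 1.4249/1 → 1; chars 41.
Subsquare: 1.0437/0.0833333 → 12 → m, 0.4249/0.0416667 → 10 → k; chars mk.

EI41mk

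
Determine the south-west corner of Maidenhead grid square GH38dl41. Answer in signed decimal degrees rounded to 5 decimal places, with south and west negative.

Field G=6, H=7: +6·20° lon, +7·10° lat → SW at lon -60°, lat -20°.
Square 3, 8: +3·2° lon, +8·1° lat → SW at lon -54°, lat -12°.
Subsquare d=3, l=11: +3·0.0833333° lon, +11·0.0416667° lat → SW at lon -53.75°, lat -11.5417°.
Extended square 4, 1: +4·0.00833333° lon, +1·0.00416667° lat → SW at lon -53.7167°, lat -11.5375°.
latitude -11.53750, longitude -53.71667.

-11.53750, -53.71667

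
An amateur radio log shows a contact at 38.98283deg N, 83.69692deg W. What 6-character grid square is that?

Add 180° to longitude and 90° to latitude: 96.3031, 128.9828.
Field: 96.3031/20 → 4 → E, 128.9828/10 → 12 → M; chars EM.
Square: 16.3031/2 → 8, 8.9828/1 → 8; chars 88.
Subsquare: 0.3031/0.0833333 → 3 → d, 0.9828/0.0416667 → 23 → x; chars dx.

EM88dx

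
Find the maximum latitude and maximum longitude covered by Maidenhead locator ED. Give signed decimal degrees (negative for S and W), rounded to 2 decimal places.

Field E=4, D=3: +4·20° lon, +3·10° lat → SW at lon -100°, lat -60°.
Cell spans 20° lon × 10° lat. NE corner is SW corner plus one full cell.
latitude -50.00, longitude -80.00.

-50.00, -80.00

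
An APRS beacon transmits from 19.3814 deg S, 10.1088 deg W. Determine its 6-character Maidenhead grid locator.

IH40wo

Add 180° to longitude and 90° to latitude: 169.8912, 70.6186.
Field: lon ⌊169.8912/20⌋ = 8 → I; lat ⌊70.6186/10⌋ = 7 → H.
Square: lon ⌊9.8912/2⌋ = 4; lat ⌊0.6186/1⌋ = 0.
Subsquare: lon ⌊1.8912/0.0833333⌋ = 22 → w; lat ⌊0.6186/0.0416667⌋ = 14 → o.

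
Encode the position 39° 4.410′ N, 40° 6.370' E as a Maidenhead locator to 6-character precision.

LM09bb

Offset from 180°W / 90°S: lon 220.1062°, lat 129.0735°.
Field: lon ⌊220.1062/20⌋ = 11 → L; lat ⌊129.0735/10⌋ = 12 → M.
Square: lon ⌊0.1062/2⌋ = 0; lat ⌊9.0735/1⌋ = 9.
Subsquare: lon ⌊0.1062/0.0833333⌋ = 1 → b; lat ⌊0.0735/0.0416667⌋ = 1 → b.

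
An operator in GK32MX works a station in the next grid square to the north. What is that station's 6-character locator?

Latitude subsquare x = 23; +1 → 24, wraps to 0 = a, carry into square.
Latitude square 2; +1 → 3.
The longitude characters are unchanged.

GK33ma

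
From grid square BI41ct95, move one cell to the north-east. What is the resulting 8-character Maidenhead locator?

Longitude extended square 9; +1 → 10, wraps to 0, carry into subsquare.
Longitude subsquare c = 2; +1 → 3 = d.
Latitude extended square 5; +1 → 6.

BI41dt06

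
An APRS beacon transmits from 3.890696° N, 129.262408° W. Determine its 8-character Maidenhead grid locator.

CJ53iv83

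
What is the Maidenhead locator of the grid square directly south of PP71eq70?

PP71ep79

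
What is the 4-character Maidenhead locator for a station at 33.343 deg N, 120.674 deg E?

Offset from 180°W / 90°S: lon 300.67°, lat 123.34°.
Field: lon ⌊300.67/20⌋ = 15 → P; lat ⌊123.34/10⌋ = 12 → M.
Square: lon ⌊0.67/2⌋ = 0; lat ⌊3.34/1⌋ = 3.

PM03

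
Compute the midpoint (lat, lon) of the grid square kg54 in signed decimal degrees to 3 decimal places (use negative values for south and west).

-25.500, 31.000

Field K=10, G=6: +10·20° lon, +6·10° lat → SW at lon 20°, lat -30°.
Square 5, 4: +5·2° lon, +4·1° lat → SW at lon 30°, lat -26°.
Cell spans 2° lon × 1° lat. Centre is SW corner plus half of each.
latitude -25.500, longitude 31.000.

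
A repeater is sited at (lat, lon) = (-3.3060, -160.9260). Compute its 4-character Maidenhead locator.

Shift to the Maidenhead origin (180°W, 90°S): lon 19.07, lat 86.69.
Field: 19.07/20 → 0 → A, 86.69/10 → 8 → I; chars AI.
Square: 19.07/2 → 9, 6.69/1 → 6; chars 96.

AI96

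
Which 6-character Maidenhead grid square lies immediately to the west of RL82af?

RL72xf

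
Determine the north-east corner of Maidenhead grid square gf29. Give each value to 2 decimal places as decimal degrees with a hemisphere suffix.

Field G=6, F=5: +6·20° lon, +5·10° lat → SW at lon -60°, lat -40°.
Square 2, 9: +2·2° lon, +9·1° lat → SW at lon -56°, lat -31°.
Cell spans 2° lon × 1° lat. NE corner is SW corner plus one full cell.
latitude 30.00° S, longitude 54.00° W.

30.00° S, 54.00° W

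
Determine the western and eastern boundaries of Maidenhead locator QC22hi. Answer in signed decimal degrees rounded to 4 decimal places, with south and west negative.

144.5833, 144.6667

Field Q=16, C=2: +16·20° lon, +2·10° lat → SW at lon 140°, lat -70°.
Square 2, 2: +2·2° lon, +2·1° lat → SW at lon 144°, lat -68°.
Subsquare h=7, i=8: +7·0.0833333° lon, +8·0.0416667° lat → SW at lon 144.583°, lat -67.6667°.
Cell spans 0.0833333° lon × 0.0416667° lat.
west 144.5833, east 144.6667.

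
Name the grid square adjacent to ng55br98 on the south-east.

NG55cr07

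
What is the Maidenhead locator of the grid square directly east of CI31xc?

CI41ac

Longitude subsquare x = 23; +1 → 24, wraps to 0 = a, carry into square.
Longitude square 3; +1 → 4.
The latitude characters are unchanged.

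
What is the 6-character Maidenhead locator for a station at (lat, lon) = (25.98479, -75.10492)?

Offset from 180°W / 90°S: lon 104.8951°, lat 115.9848°.
Field: 104.8951/20 → 5 → F, 115.9848/10 → 11 → L; chars FL.
Square: 4.8951/2 → 2, 5.9848/1 → 5; chars 25.
Subsquare: 0.8951/0.0833333 → 10 → k, 0.9848/0.0416667 → 23 → x; chars kx.

FL25kx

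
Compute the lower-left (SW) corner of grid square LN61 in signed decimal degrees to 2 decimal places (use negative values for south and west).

Field L=11, N=13: +11·20° lon, +13·10° lat → SW at lon 40°, lat 40°.
Square 6, 1: +6·2° lon, +1·1° lat → SW at lon 52°, lat 41°.
latitude 41.00, longitude 52.00.

41.00, 52.00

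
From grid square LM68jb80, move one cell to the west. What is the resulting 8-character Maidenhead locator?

LM68jb70

Longitude extended square 8; −1 → 7.
The latitude characters are unchanged.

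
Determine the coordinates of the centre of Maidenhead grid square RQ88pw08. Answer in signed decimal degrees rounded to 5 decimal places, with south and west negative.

78.95208, 177.25417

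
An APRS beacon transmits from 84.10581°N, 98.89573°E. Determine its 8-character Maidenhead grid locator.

Offset from 180°W / 90°S: lon 278.89573°, lat 174.10581°.
Field: lon ⌊278.89573/20⌋ = 13 → N; lat ⌊174.10581/10⌋ = 17 → R.
Square: lon ⌊18.89573/2⌋ = 9; lat ⌊4.10581/1⌋ = 4.
Subsquare: lon ⌊0.89573/0.0833333⌋ = 10 → k; lat ⌊0.10581/0.0416667⌋ = 2 → c.
Extended square: lon ⌊0.06240/0.00833333⌋ = 7; lat ⌊0.02248/0.00416667⌋ = 5.

NR94kc75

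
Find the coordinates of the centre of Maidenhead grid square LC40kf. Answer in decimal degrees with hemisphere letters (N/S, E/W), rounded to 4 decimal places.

69.7708° S, 48.8750° E

Field L=11, C=2: +11·20° lon, +2·10° lat → SW at lon 40°, lat -70°.
Square 4, 0: +4·2° lon, +0·1° lat → SW at lon 48°, lat -70°.
Subsquare k=10, f=5: +10·0.0833333° lon, +5·0.0416667° lat → SW at lon 48.8333°, lat -69.7917°.
Cell spans 0.0833333° lon × 0.0416667° lat. Centre is SW corner plus half of each.
latitude 69.7708° S, longitude 48.8750° E.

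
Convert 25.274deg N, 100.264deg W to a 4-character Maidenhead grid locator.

DL95

Add 180° to longitude and 90° to latitude: 79.74, 115.27.
Field (20°×10°, letters A–R): lon ⌊79.74/20⌋ = 3 → D; lat ⌊115.27/10⌋ = 11 → L.
Square (2°×1°, digits 0–9): lon ⌊19.74/2⌋ = 9; lat ⌊5.27/1⌋ = 5.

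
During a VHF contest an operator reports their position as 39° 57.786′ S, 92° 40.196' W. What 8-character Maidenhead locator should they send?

Add 180° to longitude and 90° to latitude: 87.33007, 50.03690.
Field (20°×10°, letters A–R): 87.33007/20 → 4 → E, 50.03690/10 → 5 → F; chars EF.
Square (2°×1°, digits 0–9): 7.33007/2 → 3, 0.03690/1 → 0; chars 30.
Subsquare (5′×2.5′, letters a–x): 1.33007/0.0833333 → 15 → p, 0.03690/0.0416667 → 0 → a; chars pa.
Extended square (30″×15″, digits 0–9): 0.08007/0.00833333 → 9, 0.03690/0.00416667 → 8; chars 98.

EF30pa98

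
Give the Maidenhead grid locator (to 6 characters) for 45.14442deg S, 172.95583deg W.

Shift to the Maidenhead origin (180°W, 90°S): lon 7.0442, lat 44.8556.
Field: 7.0442/20 → 0 → A, 44.8556/10 → 4 → E; chars AE.
Square: 7.0442/2 → 3, 4.8556/1 → 4; chars 34.
Subsquare: 1.0442/0.0833333 → 12 → m, 0.8556/0.0416667 → 20 → u; chars mu.

AE34mu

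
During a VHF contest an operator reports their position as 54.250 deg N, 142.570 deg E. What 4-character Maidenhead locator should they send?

Offset from 180°W / 90°S: lon 322.57°, lat 144.25°.
Field: lon ⌊322.57/20⌋ = 16 → Q; lat ⌊144.25/10⌋ = 14 → O.
Square: lon ⌊2.57/2⌋ = 1; lat ⌊4.25/1⌋ = 4.

QO14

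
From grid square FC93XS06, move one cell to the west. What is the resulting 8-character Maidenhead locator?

FC93ws96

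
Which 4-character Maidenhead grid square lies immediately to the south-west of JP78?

Longitude square 7; −1 → 6.
Latitude square 8; −1 → 7.

JP67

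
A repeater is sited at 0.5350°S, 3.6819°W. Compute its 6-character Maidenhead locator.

Add 180° to longitude and 90° to latitude: 176.3181, 89.4650.
Field (20°×10°, letters A–R): 176.3181/20 → 8 → I, 89.4650/10 → 8 → I; chars II.
Square (2°×1°, digits 0–9): 16.3181/2 → 8, 9.4650/1 → 9; chars 89.
Subsquare (5′×2.5′, letters a–x): 0.3181/0.0833333 → 3 → d, 0.4650/0.0416667 → 11 → l; chars dl.

II89dl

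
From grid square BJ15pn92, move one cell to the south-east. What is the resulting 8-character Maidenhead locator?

BJ15qn01

Longitude extended square 9; +1 → 10, wraps to 0, carry into subsquare.
Longitude subsquare p = 15; +1 → 16 = q.
Latitude extended square 2; −1 → 1.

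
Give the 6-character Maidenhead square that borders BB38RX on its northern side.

BB39ra

Latitude subsquare x = 23; +1 → 24, wraps to 0 = a, carry into square.
Latitude square 8; +1 → 9.
The longitude characters are unchanged.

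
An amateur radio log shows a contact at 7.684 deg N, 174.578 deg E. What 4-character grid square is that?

Offset from 180°W / 90°S: lon 354.58°, lat 97.68°.
Field: 354.58/20 → 17 → R, 97.68/10 → 9 → J; chars RJ.
Square: 14.58/2 → 7, 7.68/1 → 7; chars 77.

RJ77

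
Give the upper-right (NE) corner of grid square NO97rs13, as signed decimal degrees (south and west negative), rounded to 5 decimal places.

57.76667, 99.43333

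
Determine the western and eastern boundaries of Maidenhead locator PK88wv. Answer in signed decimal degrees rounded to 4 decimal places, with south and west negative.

Field P=15, K=10: +15·20° lon, +10·10° lat → SW at lon 120°, lat 10°.
Square 8, 8: +8·2° lon, +8·1° lat → SW at lon 136°, lat 18°.
Subsquare w=22, v=21: +22·0.0833333° lon, +21·0.0416667° lat → SW at lon 137.833°, lat 18.875°.
Cell spans 0.0833333° lon × 0.0416667° lat.
west 137.8333, east 137.9167.

137.8333, 137.9167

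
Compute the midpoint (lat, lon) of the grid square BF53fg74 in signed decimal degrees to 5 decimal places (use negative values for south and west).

-36.73125, -149.52083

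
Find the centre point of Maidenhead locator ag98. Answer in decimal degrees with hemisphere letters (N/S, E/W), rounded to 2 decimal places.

Field A=0, G=6: +0·20° lon, +6·10° lat → SW at lon -180°, lat -30°.
Square 9, 8: +9·2° lon, +8·1° lat → SW at lon -162°, lat -22°.
Cell spans 2° lon × 1° lat. Centre is SW corner plus half of each.
latitude 21.50° S, longitude 161.00° W.

21.50° S, 161.00° W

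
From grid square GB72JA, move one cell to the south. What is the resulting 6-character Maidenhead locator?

GB71jx

Latitude subsquare a = 0; −1 → -1, wraps to 23 = x, carry into square.
Latitude square 2; −1 → 1.
The longitude characters are unchanged.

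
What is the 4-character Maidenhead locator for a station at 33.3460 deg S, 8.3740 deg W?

IF56

Offset from 180°W / 90°S: lon 171.63°, lat 56.65°.
Field: 171.63/20 → 8 → I, 56.65/10 → 5 → F; chars IF.
Square: 11.63/2 → 5, 6.65/1 → 6; chars 56.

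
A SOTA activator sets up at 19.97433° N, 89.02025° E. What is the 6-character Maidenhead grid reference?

NK49mx

Shift to the Maidenhead origin (180°W, 90°S): lon 269.0203, lat 109.9743.
Field (20°×10°, letters A–R): 269.0203/20 → 13 → N, 109.9743/10 → 10 → K; chars NK.
Square (2°×1°, digits 0–9): 9.0203/2 → 4, 9.9743/1 → 9; chars 49.
Subsquare (5′×2.5′, letters a–x): 1.0203/0.0833333 → 12 → m, 0.9743/0.0416667 → 23 → x; chars mx.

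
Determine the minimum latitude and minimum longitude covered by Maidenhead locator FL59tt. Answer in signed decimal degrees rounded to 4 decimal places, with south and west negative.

29.7917, -68.4167

Field F=5, L=11: +5·20° lon, +11·10° lat → SW at lon -80°, lat 20°.
Square 5, 9: +5·2° lon, +9·1° lat → SW at lon -70°, lat 29°.
Subsquare t=19, t=19: +19·0.0833333° lon, +19·0.0416667° lat → SW at lon -68.4167°, lat 29.7917°.
latitude 29.7917, longitude -68.4167.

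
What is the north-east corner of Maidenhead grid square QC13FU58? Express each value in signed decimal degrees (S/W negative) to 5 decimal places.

Field Q=16, C=2: +16·20° lon, +2·10° lat → SW at lon 140°, lat -70°.
Square 1, 3: +1·2° lon, +3·1° lat → SW at lon 142°, lat -67°.
Subsquare f=5, u=20: +5·0.0833333° lon, +20·0.0416667° lat → SW at lon 142.417°, lat -66.1667°.
Extended square 5, 8: +5·0.00833333° lon, +8·0.00416667° lat → SW at lon 142.458°, lat -66.1333°.
Cell spans 0.00833333° lon × 0.00416667° lat. NE corner is SW corner plus one full cell.
latitude -66.12917, longitude 142.46667.

-66.12917, 142.46667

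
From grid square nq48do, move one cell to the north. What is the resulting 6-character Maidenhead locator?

NQ48dp

Latitude subsquare o = 14; +1 → 15 = p.
The longitude characters are unchanged.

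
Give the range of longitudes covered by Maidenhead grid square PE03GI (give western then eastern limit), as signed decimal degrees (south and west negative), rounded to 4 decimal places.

Field P=15, E=4: +15·20° lon, +4·10° lat → SW at lon 120°, lat -50°.
Square 0, 3: +0·2° lon, +3·1° lat → SW at lon 120°, lat -47°.
Subsquare g=6, i=8: +6·0.0833333° lon, +8·0.0416667° lat → SW at lon 120.5°, lat -46.6667°.
Cell spans 0.0833333° lon × 0.0416667° lat.
west 120.5000, east 120.5833.

120.5000, 120.5833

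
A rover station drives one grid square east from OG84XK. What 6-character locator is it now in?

Longitude subsquare x = 23; +1 → 24, wraps to 0 = a, carry into square.
Longitude square 8; +1 → 9.
The latitude characters are unchanged.

OG94ak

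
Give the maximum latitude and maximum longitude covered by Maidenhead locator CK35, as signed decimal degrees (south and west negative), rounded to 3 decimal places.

16.000, -132.000

Field C=2, K=10: +2·20° lon, +10·10° lat → SW at lon -140°, lat 10°.
Square 3, 5: +3·2° lon, +5·1° lat → SW at lon -134°, lat 15°.
Cell spans 2° lon × 1° lat. NE corner is SW corner plus one full cell.
latitude 16.000, longitude -132.000.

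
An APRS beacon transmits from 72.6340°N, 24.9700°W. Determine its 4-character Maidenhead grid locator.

HQ72

Shift to the Maidenhead origin (180°W, 90°S): lon 155.03, lat 162.63.
Field: lon ⌊155.03/20⌋ = 7 → H; lat ⌊162.63/10⌋ = 16 → Q.
Square: lon ⌊15.03/2⌋ = 7; lat ⌊2.63/1⌋ = 2.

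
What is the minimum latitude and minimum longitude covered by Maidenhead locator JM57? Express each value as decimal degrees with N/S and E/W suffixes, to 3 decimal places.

Field J=9, M=12: +9·20° lon, +12·10° lat → SW at lon 0°, lat 30°.
Square 5, 7: +5·2° lon, +7·1° lat → SW at lon 10°, lat 37°.
latitude 37.000° N, longitude 10.000° E.

37.000° N, 10.000° E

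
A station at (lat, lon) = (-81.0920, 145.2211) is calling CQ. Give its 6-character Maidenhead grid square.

QA28ov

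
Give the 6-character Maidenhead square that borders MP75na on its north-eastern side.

Longitude subsquare n = 13; +1 → 14 = o.
Latitude subsquare a = 0; +1 → 1 = b.

MP75ob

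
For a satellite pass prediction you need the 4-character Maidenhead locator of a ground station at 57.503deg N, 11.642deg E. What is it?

JO57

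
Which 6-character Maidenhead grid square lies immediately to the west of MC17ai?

Longitude subsquare a = 0; −1 → -1, wraps to 23 = x, carry into square.
Longitude square 1; −1 → 0.
The latitude characters are unchanged.

MC07xi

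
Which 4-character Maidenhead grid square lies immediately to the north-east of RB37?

Longitude square 3; +1 → 4.
Latitude square 7; +1 → 8.

RB48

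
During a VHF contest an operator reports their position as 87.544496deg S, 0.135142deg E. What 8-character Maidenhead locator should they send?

Add 180° to longitude and 90° to latitude: 180.13514, 2.45550.
Field: lon ⌊180.13514/20⌋ = 9 → J; lat ⌊2.45550/10⌋ = 0 → A.
Square: lon ⌊0.13514/2⌋ = 0; lat ⌊2.45550/1⌋ = 2.
Subsquare: lon ⌊0.13514/0.0833333⌋ = 1 → b; lat ⌊0.45550/0.0416667⌋ = 10 → k.
Extended square: lon ⌊0.05181/0.00833333⌋ = 6; lat ⌊0.03884/0.00416667⌋ = 9.

JA02bk69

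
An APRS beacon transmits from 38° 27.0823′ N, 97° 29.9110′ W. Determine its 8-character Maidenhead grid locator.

Shift to the Maidenhead origin (180°W, 90°S): lon 82.50148, lat 128.45137.
Field: lon ⌊82.50148/20⌋ = 4 → E; lat ⌊128.45137/10⌋ = 12 → M.
Square: lon ⌊2.50148/2⌋ = 1; lat ⌊8.45137/1⌋ = 8.
Subsquare: lon ⌊0.50148/0.0833333⌋ = 6 → g; lat ⌊0.45137/0.0416667⌋ = 10 → k.
Extended square: lon ⌊0.00148/0.00833333⌋ = 0; lat ⌊0.03470/0.00416667⌋ = 8.

EM18gk08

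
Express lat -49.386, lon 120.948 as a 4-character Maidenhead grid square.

PE00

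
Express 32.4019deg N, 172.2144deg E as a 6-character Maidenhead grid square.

RM62cj

Add 180° to longitude and 90° to latitude: 352.2144, 122.4019.
Field: 352.2144/20 → 17 → R, 122.4019/10 → 12 → M; chars RM.
Square: 12.2144/2 → 6, 2.4019/1 → 2; chars 62.
Subsquare: 0.2144/0.0833333 → 2 → c, 0.4019/0.0416667 → 9 → j; chars cj.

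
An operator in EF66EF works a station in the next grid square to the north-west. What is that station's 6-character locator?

Longitude subsquare e = 4; −1 → 3 = d.
Latitude subsquare f = 5; +1 → 6 = g.

EF66dg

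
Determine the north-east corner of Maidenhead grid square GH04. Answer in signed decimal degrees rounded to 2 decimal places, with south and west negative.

Field G=6, H=7: +6·20° lon, +7·10° lat → SW at lon -60°, lat -20°.
Square 0, 4: +0·2° lon, +4·1° lat → SW at lon -60°, lat -16°.
Cell spans 2° lon × 1° lat. NE corner is SW corner plus one full cell.
latitude -15.00, longitude -58.00.

-15.00, -58.00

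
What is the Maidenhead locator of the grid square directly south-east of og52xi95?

Longitude extended square 9; +1 → 10, wraps to 0, carry into subsquare.
Longitude subsquare x = 23; +1 → 24, wraps to 0 = a, carry into square.
Longitude square 5; +1 → 6.
Latitude extended square 5; −1 → 4.

OG62ai04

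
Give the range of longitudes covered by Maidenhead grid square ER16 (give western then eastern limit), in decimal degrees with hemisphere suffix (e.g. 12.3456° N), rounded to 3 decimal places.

Field E=4, R=17: +4·20° lon, +17·10° lat → SW at lon -100°, lat 80°.
Square 1, 6: +1·2° lon, +6·1° lat → SW at lon -98°, lat 86°.
Cell spans 2° lon × 1° lat.
west 98.000° W, east 96.000° W.

98.000° W, 96.000° W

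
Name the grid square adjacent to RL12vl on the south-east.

Longitude subsquare v = 21; +1 → 22 = w.
Latitude subsquare l = 11; −1 → 10 = k.

RL12wk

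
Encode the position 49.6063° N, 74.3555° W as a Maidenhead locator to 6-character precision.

FN29to

Add 180° to longitude and 90° to latitude: 105.6445, 139.6063.
Field: lon ⌊105.6445/20⌋ = 5 → F; lat ⌊139.6063/10⌋ = 13 → N.
Square: lon ⌊5.6445/2⌋ = 2; lat ⌊9.6063/1⌋ = 9.
Subsquare: lon ⌊1.6445/0.0833333⌋ = 19 → t; lat ⌊0.6063/0.0416667⌋ = 14 → o.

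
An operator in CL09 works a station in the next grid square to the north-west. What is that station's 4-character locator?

BM90

Longitude square 0; −1 → -1, wraps to 9, carry into field.
Longitude field C = 2; −1 → 1 = B.
Latitude square 9; +1 → 10, wraps to 0, carry into field.
Latitude field L = 11; +1 → 12 = M.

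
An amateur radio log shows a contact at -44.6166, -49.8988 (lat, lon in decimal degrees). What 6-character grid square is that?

Add 180° to longitude and 90° to latitude: 130.1012, 45.3834.
Field: 130.1012/20 → 6 → G, 45.3834/10 → 4 → E; chars GE.
Square: 10.1012/2 → 5, 5.3834/1 → 5; chars 55.
Subsquare: 0.1012/0.0833333 → 1 → b, 0.3834/0.0416667 → 9 → j; chars bj.

GE55bj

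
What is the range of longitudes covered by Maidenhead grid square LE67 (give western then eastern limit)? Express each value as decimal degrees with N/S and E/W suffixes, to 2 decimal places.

52.00° E, 54.00° E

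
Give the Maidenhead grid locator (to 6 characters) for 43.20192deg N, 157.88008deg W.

BN13be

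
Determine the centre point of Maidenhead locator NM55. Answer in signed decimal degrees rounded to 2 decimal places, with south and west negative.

35.50, 91.00

Field N=13, M=12: +13·20° lon, +12·10° lat → SW at lon 80°, lat 30°.
Square 5, 5: +5·2° lon, +5·1° lat → SW at lon 90°, lat 35°.
Cell spans 2° lon × 1° lat. Centre is SW corner plus half of each.
latitude 35.50, longitude 91.00.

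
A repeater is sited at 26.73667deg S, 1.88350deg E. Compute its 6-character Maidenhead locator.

JG03wg

Add 180° to longitude and 90° to latitude: 181.8835, 63.2633.
Field (20°×10°, letters A–R): 181.8835/20 → 9 → J, 63.2633/10 → 6 → G; chars JG.
Square (2°×1°, digits 0–9): 1.8835/2 → 0, 3.2633/1 → 3; chars 03.
Subsquare (5′×2.5′, letters a–x): 1.8835/0.0833333 → 22 → w, 0.2633/0.0416667 → 6 → g; chars wg.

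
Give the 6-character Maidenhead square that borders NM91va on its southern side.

NM90vx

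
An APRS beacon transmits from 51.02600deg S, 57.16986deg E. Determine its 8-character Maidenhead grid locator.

LD88ox03

Offset from 180°W / 90°S: lon 237.16986°, lat 38.97400°.
Field: lon ⌊237.16986/20⌋ = 11 → L; lat ⌊38.97400/10⌋ = 3 → D.
Square: lon ⌊17.16986/2⌋ = 8; lat ⌊8.97400/1⌋ = 8.
Subsquare: lon ⌊1.16986/0.0833333⌋ = 14 → o; lat ⌊0.97400/0.0416667⌋ = 23 → x.
Extended square: lon ⌊0.00319/0.00833333⌋ = 0; lat ⌊0.01567/0.00416667⌋ = 3.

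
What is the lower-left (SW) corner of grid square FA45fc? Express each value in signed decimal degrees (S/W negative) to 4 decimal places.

-84.9167, -71.5833

Field F=5, A=0: +5·20° lon, +0·10° lat → SW at lon -80°, lat -90°.
Square 4, 5: +4·2° lon, +5·1° lat → SW at lon -72°, lat -85°.
Subsquare f=5, c=2: +5·0.0833333° lon, +2·0.0416667° lat → SW at lon -71.5833°, lat -84.9167°.
latitude -84.9167, longitude -71.5833.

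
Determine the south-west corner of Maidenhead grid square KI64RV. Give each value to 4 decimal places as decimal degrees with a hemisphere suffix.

5.1250° S, 33.4167° E

Field K=10, I=8: +10·20° lon, +8·10° lat → SW at lon 20°, lat -10°.
Square 6, 4: +6·2° lon, +4·1° lat → SW at lon 32°, lat -6°.
Subsquare r=17, v=21: +17·0.0833333° lon, +21·0.0416667° lat → SW at lon 33.4167°, lat -5.125°.
latitude 5.1250° S, longitude 33.4167° E.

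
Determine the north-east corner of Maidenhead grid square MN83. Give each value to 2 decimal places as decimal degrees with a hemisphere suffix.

Field M=12, N=13: +12·20° lon, +13·10° lat → SW at lon 60°, lat 40°.
Square 8, 3: +8·2° lon, +3·1° lat → SW at lon 76°, lat 43°.
Cell spans 2° lon × 1° lat. NE corner is SW corner plus one full cell.
latitude 44.00° N, longitude 78.00° E.

44.00° N, 78.00° E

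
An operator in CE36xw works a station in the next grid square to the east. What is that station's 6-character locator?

Longitude subsquare x = 23; +1 → 24, wraps to 0 = a, carry into square.
Longitude square 3; +1 → 4.
The latitude characters are unchanged.

CE46aw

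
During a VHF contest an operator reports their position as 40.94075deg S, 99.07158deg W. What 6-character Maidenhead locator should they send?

EE09lb

Add 180° to longitude and 90° to latitude: 80.9284, 49.0592.
Field: lon ⌊80.9284/20⌋ = 4 → E; lat ⌊49.0592/10⌋ = 4 → E.
Square: lon ⌊0.9284/2⌋ = 0; lat ⌊9.0592/1⌋ = 9.
Subsquare: lon ⌊0.9284/0.0833333⌋ = 11 → l; lat ⌊0.0592/0.0416667⌋ = 1 → b.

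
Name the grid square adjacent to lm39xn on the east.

Longitude subsquare x = 23; +1 → 24, wraps to 0 = a, carry into square.
Longitude square 3; +1 → 4.
The latitude characters are unchanged.

LM49an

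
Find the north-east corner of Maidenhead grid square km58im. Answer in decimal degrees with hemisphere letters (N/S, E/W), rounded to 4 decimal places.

38.5417° N, 30.7500° E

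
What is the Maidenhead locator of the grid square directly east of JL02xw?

JL12aw

Longitude subsquare x = 23; +1 → 24, wraps to 0 = a, carry into square.
Longitude square 0; +1 → 1.
The latitude characters are unchanged.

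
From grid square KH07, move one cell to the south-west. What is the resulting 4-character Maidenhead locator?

JH96

Longitude square 0; −1 → -1, wraps to 9, carry into field.
Longitude field K = 10; −1 → 9 = J.
Latitude square 7; −1 → 6.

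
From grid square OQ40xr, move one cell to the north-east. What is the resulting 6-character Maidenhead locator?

OQ50as

Longitude subsquare x = 23; +1 → 24, wraps to 0 = a, carry into square.
Longitude square 4; +1 → 5.
Latitude subsquare r = 17; +1 → 18 = s.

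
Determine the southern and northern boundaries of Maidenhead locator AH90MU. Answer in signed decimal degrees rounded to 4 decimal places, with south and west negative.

Field A=0, H=7: +0·20° lon, +7·10° lat → SW at lon -180°, lat -20°.
Square 9, 0: +9·2° lon, +0·1° lat → SW at lon -162°, lat -20°.
Subsquare m=12, u=20: +12·0.0833333° lon, +20·0.0416667° lat → SW at lon -161°, lat -19.1667°.
Cell spans 0.0833333° lon × 0.0416667° lat.
south -19.1667, north -19.1250.

-19.1667, -19.1250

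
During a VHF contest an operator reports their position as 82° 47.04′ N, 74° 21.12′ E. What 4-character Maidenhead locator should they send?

Add 180° to longitude and 90° to latitude: 254.35, 172.78.
Field: 254.35/20 → 12 → M, 172.78/10 → 17 → R; chars MR.
Square: 14.35/2 → 7, 2.78/1 → 2; chars 72.

MR72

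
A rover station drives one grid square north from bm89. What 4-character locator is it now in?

BN80

Latitude square 9; +1 → 10, wraps to 0, carry into field.
Latitude field M = 12; +1 → 13 = N.
The longitude characters are unchanged.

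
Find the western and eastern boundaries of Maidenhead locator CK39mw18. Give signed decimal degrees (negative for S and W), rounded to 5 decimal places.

-132.99167, -132.98333

Field C=2, K=10: +2·20° lon, +10·10° lat → SW at lon -140°, lat 10°.
Square 3, 9: +3·2° lon, +9·1° lat → SW at lon -134°, lat 19°.
Subsquare m=12, w=22: +12·0.0833333° lon, +22·0.0416667° lat → SW at lon -133°, lat 19.9167°.
Extended square 1, 8: +1·0.00833333° lon, +8·0.00416667° lat → SW at lon -132.992°, lat 19.95°.
Cell spans 0.00833333° lon × 0.00416667° lat.
west -132.99167, east -132.98333.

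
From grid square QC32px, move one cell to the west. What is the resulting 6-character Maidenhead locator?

QC32ox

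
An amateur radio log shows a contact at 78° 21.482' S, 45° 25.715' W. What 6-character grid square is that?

GB71gp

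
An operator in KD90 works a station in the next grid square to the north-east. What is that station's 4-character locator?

LD01

Longitude square 9; +1 → 10, wraps to 0, carry into field.
Longitude field K = 10; +1 → 11 = L.
Latitude square 0; +1 → 1.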